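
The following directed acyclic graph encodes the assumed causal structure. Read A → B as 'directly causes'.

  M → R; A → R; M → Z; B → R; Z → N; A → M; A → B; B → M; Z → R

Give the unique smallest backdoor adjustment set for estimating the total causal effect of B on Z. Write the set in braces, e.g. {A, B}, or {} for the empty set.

{A}

Variables eligible for adjustment (non-descendants of B, excluding B and Z): {A}.
Backdoor paths from B to Z:
  P1: B <- A -> M -> Z
  P2: B <- A -> M -> R <- Z
  P3: B <- A -> R <- M -> Z
  P4: B <- A -> R <- Z
The empty set is not sufficient: P1 (B <- A -> M -> Z) has no collider blocking it and no conditioned non-collider, so it is open.
Try {A}:
  P1: blocked at fork node A ∈ conditioning set.
  P2: blocked at fork node A ∈ conditioning set.
  P3: blocked at fork node A ∈ conditioning set.
  P4: blocked at fork node A ∈ conditioning set.
{A} contains no descendant of B and blocks every backdoor path.
{A} is the unique smallest valid adjustment set.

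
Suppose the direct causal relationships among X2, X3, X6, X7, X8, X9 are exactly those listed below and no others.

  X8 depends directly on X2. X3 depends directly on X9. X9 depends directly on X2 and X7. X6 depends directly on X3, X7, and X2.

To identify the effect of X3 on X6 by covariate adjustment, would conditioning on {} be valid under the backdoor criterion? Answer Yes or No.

Backdoor paths from X3 to X6 (paths whose first edge points into X3):
  P1: X3 <- X9 <- X2 -> X6
  P2: X3 <- X9 <- X7 -> X6
Condition 1 (no descendant of X3 in the set): holds — descendants of X3 are {X6}; none are in {}.
Condition 2 (every backdoor path blocked by {}):
  P1: open — no interior node is in the conditioning set.
  P2: open — no interior node is in the conditioning set.
{} does not satisfy the backdoor criterion.

No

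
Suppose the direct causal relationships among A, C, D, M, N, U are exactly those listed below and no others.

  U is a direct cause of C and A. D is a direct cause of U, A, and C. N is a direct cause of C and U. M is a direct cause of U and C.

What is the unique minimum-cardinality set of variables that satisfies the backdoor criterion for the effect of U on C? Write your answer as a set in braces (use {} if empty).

{D, M, N}

Variables eligible for adjustment (non-descendants of U, excluding U and C): {D, M, N}.
Backdoor paths from U to C:
  P1: U <- M -> C
  P2: U <- D -> C
  P3: U <- N -> C
The empty set is not sufficient: P1 (U <- M -> C) has no collider blocking it and no conditioned non-collider, so it is open.
Try {D, M, N}:
  P1: blocked at fork node M ∈ conditioning set.
  P2: blocked at fork node D ∈ conditioning set.
  P3: blocked at fork node N ∈ conditioning set.
{D, M, N} contains no descendant of U and blocks every backdoor path.
Every element of {D, M, N} is needed (dropping D leaves P2 open; dropping M leaves P1 open; dropping N leaves P3 open), so no proper subset is valid.
Among all size-3 subsets of the eligible variables, only {D, M, N} blocks every backdoor path, so it is the unique smallest valid adjustment set.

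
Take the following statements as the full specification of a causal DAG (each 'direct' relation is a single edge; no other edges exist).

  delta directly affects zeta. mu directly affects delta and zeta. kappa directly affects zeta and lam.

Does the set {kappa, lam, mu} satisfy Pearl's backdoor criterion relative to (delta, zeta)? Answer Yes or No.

Yes

Backdoor paths from delta to zeta (paths whose first edge points into delta):
  P1: delta <- mu -> zeta
Condition 1 (no descendant of delta in the set): holds — descendants of delta are {zeta}; none are in {kappa, lam, mu}.
Condition 2 (every backdoor path blocked by {kappa, lam, mu}):
  P1: blocked at fork node mu ∈ conditioning set.
{kappa, lam, mu} satisfies the backdoor criterion.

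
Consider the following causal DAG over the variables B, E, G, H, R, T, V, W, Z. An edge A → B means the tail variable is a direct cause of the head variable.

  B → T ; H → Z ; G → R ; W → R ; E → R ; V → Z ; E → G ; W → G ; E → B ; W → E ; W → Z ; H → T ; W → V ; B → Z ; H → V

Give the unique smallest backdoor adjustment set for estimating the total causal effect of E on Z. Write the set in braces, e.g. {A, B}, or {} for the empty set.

{W}

Variables eligible for adjustment (non-descendants of E, excluding E and Z): {H, V, W}.
Backdoor paths from E to Z:
  P1: E <- W -> V <- H -> T <- B -> Z
  P2: E <- W -> V <- H -> Z
  P3: E <- W -> V -> Z
  P4: E <- W -> Z
The empty set is not sufficient: P3 (E <- W -> V -> Z) has no collider blocking it and no conditioned non-collider, so it is open.
Try {W}:
  P1: blocked at fork node W ∈ conditioning set.
  P2: blocked at fork node W ∈ conditioning set.
  P3: blocked at fork node W ∈ conditioning set.
  P4: blocked at fork node W ∈ conditioning set.
{W} contains no descendant of E and blocks every backdoor path.
No other singleton works — e.g. {H} leaves P3 open — so {W} is the unique smallest valid adjustment set.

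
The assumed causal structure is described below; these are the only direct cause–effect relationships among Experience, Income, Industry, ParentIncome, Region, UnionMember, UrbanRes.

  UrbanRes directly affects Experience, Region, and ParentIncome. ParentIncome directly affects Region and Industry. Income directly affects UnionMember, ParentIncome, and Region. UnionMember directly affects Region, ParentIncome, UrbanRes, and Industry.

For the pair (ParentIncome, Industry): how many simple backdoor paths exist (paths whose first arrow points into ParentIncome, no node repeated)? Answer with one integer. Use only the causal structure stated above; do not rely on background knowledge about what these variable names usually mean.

A backdoor path from ParentIncome to Industry is any simple undirected path whose first edge points into ParentIncome (i.e. leaves ParentIncome via a parent).
Parents of ParentIncome: {Income, UnionMember, UrbanRes}.
Enumerating:
  P1: ParentIncome <- Income -> UnionMember -> Industry
  P2: ParentIncome <- Income -> Region <- UnionMember -> Industry
  P3: ParentIncome <- Income -> Region <- UrbanRes <- UnionMember -> Industry
  P4: ParentIncome <- UnionMember -> Industry
  P5: ParentIncome <- UrbanRes <- UnionMember -> Industry
  P6: ParentIncome <- UrbanRes -> Region <- Income -> UnionMember -> Industry
  P7: ParentIncome <- UrbanRes -> Region <- UnionMember -> Industry
That exhausts the simple backdoor paths. Count: 7.

7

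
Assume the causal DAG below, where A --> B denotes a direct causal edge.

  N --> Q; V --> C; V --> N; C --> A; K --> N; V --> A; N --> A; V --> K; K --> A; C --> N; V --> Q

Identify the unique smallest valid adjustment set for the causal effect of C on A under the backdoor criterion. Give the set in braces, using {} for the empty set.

Variables eligible for adjustment (non-descendants of C, excluding C and A): {K, V}.
Backdoor paths from C to A:
  P1: C <- V -> K -> N -> A
  P2: C <- V -> K -> A
  P3: C <- V -> N <- K -> A
  P4: C <- V -> N -> A
  P5: C <- V -> A
  P6: C <- V -> Q <- N <- K -> A
  P7: C <- V -> Q <- N -> A
The empty set is not sufficient: P1 (C <- V -> K -> N -> A) has no collider blocking it and no conditioned non-collider, so it is open.
Try {V}:
  P1: blocked at fork node V ∈ conditioning set.
  P2: blocked at fork node V ∈ conditioning set.
  P3: blocked at fork node V ∈ conditioning set.
  P4: blocked at fork node V ∈ conditioning set.
  P5: blocked at fork node V ∈ conditioning set.
  P6: blocked at fork node V ∈ conditioning set.
  P7: blocked at fork node V ∈ conditioning set.
{V} contains no descendant of C and blocks every backdoor path.
No other singleton works — e.g. {K} leaves P4 open — so {V} is the unique smallest valid adjustment set.

{V}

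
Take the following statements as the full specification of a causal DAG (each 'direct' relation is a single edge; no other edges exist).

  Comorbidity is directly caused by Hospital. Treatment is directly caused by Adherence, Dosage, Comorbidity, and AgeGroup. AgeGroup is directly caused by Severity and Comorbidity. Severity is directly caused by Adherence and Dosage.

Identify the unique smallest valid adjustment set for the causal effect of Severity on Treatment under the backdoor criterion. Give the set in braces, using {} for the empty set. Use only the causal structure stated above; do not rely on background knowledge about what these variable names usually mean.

{Adherence, Dosage}

Variables eligible for adjustment (non-descendants of Severity, excluding Severity and Treatment): {Adherence, Comorbidity, Dosage, Hospital}.
Backdoor paths from Severity to Treatment:
  P1: Severity <- Adherence -> Treatment
  P2: Severity <- Dosage -> Treatment
The empty set is not sufficient: P1 (Severity <- Adherence -> Treatment) has no collider blocking it and no conditioned non-collider, so it is open.
Try {Adherence, Dosage}:
  P1: blocked at fork node Adherence ∈ conditioning set.
  P2: blocked at fork node Dosage ∈ conditioning set.
{Adherence, Dosage} contains no descendant of Severity and blocks every backdoor path.
Every element of {Adherence, Dosage} is needed (dropping Adherence leaves P1 open; dropping Dosage leaves P2 open), so no proper subset is valid.
Among all size-2 subsets of the eligible variables, only {Adherence, Dosage} blocks every backdoor path, so it is the unique smallest valid adjustment set.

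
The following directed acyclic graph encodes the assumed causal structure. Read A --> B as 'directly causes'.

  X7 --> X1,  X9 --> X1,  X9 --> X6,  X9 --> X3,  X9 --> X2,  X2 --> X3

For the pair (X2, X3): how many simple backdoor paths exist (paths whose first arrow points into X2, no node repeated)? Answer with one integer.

A backdoor path from X2 to X3 is any simple undirected path whose first edge points into X2 (i.e. leaves X2 via a parent).
Parents of X2: {X9}.
Enumerating:
  P1: X2 <- X9 -> X3
That exhausts the simple backdoor paths. Count: 1.

1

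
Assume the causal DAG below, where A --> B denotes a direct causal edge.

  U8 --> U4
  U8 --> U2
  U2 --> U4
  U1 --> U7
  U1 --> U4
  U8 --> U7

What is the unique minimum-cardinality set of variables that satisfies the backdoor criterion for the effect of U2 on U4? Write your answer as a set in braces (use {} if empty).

Variables eligible for adjustment (non-descendants of U2, excluding U2 and U4): {U1, U7, U8}.
Backdoor paths from U2 to U4:
  P1: U2 <- U8 -> U7 <- U1 -> U4
  P2: U2 <- U8 -> U4
The empty set is not sufficient: P2 (U2 <- U8 -> U4) has no collider blocking it and no conditioned non-collider, so it is open.
Try {U8}:
  P1: blocked at fork node U8 ∈ conditioning set.
  P2: blocked at fork node U8 ∈ conditioning set.
{U8} contains no descendant of U2 and blocks every backdoor path.
No other singleton works — e.g. {U1} leaves P2 open — so {U8} is the unique smallest valid adjustment set.

{U8}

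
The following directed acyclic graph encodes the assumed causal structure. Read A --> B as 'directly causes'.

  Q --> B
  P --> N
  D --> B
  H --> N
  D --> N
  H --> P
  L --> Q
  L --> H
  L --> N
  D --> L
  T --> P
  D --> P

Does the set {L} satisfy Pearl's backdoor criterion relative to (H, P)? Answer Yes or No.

Yes

Backdoor paths from H to P (paths whose first edge points into H):
  P1: H <- L <- D -> P
  P2: H <- L <- D -> N <- P
  P3: H <- L -> Q -> B <- D -> P
  P4: H <- L -> Q -> B <- D -> N <- P
  P5: H <- L -> N <- D -> P
  P6: H <- L -> N <- P
Condition 1 (no descendant of H in the set): holds — descendants of H are {N, P}; none are in {L}.
Condition 2 (every backdoor path blocked by {L}):
  P1: blocked at chain node L ∈ conditioning set.
  P2: blocked at chain node L ∈ conditioning set.
  P3: blocked at fork node L ∈ conditioning set.
  P4: blocked at fork node L ∈ conditioning set.
  P5: blocked at fork node L ∈ conditioning set.
  P6: blocked at fork node L ∈ conditioning set.
{L} satisfies the backdoor criterion.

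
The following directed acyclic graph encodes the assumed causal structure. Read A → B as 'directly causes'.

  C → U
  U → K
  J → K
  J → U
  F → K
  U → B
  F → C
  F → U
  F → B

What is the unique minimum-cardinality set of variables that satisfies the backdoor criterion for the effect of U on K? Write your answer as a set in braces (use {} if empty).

{F, J}

Variables eligible for adjustment (non-descendants of U, excluding U and K): {C, F, J}.
Backdoor paths from U to K:
  P1: U <- F -> K
  P2: U <- J -> K
  P3: U <- C <- F -> K
The empty set is not sufficient: P1 (U <- F -> K) has no collider blocking it and no conditioned non-collider, so it is open.
Try {F, J}:
  P1: blocked at fork node F ∈ conditioning set.
  P2: blocked at fork node J ∈ conditioning set.
  P3: blocked at fork node F ∈ conditioning set.
{F, J} contains no descendant of U and blocks every backdoor path.
Every element of {F, J} is needed (dropping F leaves P1 open; dropping J leaves P2 open), so no proper subset is valid.
Among all size-2 subsets of the eligible variables, only {F, J} blocks every backdoor path, so it is the unique smallest valid adjustment set.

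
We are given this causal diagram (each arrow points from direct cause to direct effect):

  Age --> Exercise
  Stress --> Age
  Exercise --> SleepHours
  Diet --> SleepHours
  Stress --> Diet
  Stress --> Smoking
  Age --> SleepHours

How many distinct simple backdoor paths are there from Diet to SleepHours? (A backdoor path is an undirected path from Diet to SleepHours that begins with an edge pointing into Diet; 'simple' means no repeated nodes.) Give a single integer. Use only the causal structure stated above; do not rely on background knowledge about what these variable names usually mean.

A backdoor path from Diet to SleepHours is any simple undirected path whose first edge points into Diet (i.e. leaves Diet via a parent).
Parents of Diet: {Stress}.
Enumerating:
  P1: Diet <- Stress -> Age -> Exercise -> SleepHours
  P2: Diet <- Stress -> Age -> SleepHours
That exhausts the simple backdoor paths. Count: 2.

2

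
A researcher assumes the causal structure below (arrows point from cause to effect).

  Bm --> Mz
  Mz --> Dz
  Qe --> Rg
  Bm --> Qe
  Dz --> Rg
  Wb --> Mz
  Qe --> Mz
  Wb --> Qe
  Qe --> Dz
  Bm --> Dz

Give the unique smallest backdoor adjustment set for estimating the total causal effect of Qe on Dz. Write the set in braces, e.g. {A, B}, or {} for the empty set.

{Bm, Wb}

Variables eligible for adjustment (non-descendants of Qe, excluding Qe and Dz): {Bm, Wb}.
Backdoor paths from Qe to Dz:
  P1: Qe <- Bm -> Mz -> Dz
  P2: Qe <- Bm -> Dz
  P3: Qe <- Wb -> Mz <- Bm -> Dz
  P4: Qe <- Wb -> Mz -> Dz
The empty set is not sufficient: P1 (Qe <- Bm -> Mz -> Dz) has no collider blocking it and no conditioned non-collider, so it is open.
Try {Bm, Wb}:
  P1: blocked at fork node Bm ∈ conditioning set.
  P2: blocked at fork node Bm ∈ conditioning set.
  P3: blocked at fork node Wb ∈ conditioning set.
  P4: blocked at fork node Wb ∈ conditioning set.
{Bm, Wb} contains no descendant of Qe and blocks every backdoor path.
Every element of {Bm, Wb} is needed (dropping Bm leaves P1 open; dropping Wb leaves P4 open), so no proper subset is valid.
Among all size-2 subsets of the eligible variables, only {Bm, Wb} blocks every backdoor path, so it is the unique smallest valid adjustment set.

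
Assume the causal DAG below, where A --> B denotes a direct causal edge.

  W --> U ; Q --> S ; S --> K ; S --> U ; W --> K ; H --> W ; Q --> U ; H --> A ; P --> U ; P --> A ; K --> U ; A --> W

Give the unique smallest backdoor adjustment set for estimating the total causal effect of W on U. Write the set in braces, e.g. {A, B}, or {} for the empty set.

{P}

Variables eligible for adjustment (non-descendants of W, excluding W and U): {A, H, P, Q, S}.
Backdoor paths from W to U:
  P1: W <- H -> A <- P -> U
  P2: W <- A <- P -> U
The empty set is not sufficient: P2 (W <- A <- P -> U) has no collider blocking it and no conditioned non-collider, so it is open.
Try {P}:
  P1: blocked at collider A (neither it nor any descendant is in the conditioning set).
  P2: blocked at fork node P ∈ conditioning set.
{P} contains no descendant of W and blocks every backdoor path.
No other singleton works — e.g. {Q} leaves P2 open — so {P} is the unique smallest valid adjustment set.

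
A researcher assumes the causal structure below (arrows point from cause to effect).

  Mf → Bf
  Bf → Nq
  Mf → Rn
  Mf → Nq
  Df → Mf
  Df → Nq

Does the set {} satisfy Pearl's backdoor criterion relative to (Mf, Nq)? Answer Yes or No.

No

Backdoor paths from Mf to Nq (paths whose first edge points into Mf):
  P1: Mf <- Df -> Nq
Condition 1 (no descendant of Mf in the set): holds — descendants of Mf are {Bf, Nq, Rn}; none are in {}.
Condition 2 (every backdoor path blocked by {}):
  P1: open — no interior node is in the conditioning set.
{} does not satisfy the backdoor criterion.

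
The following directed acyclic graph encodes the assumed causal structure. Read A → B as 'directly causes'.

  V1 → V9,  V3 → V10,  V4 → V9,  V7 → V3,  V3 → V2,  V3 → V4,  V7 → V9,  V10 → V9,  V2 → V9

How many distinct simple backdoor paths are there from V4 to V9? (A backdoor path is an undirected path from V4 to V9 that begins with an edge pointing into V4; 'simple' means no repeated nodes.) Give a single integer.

3

A backdoor path from V4 to V9 is any simple undirected path whose first edge points into V4 (i.e. leaves V4 via a parent).
Parents of V4: {V3}.
Enumerating:
  P1: V4 <- V3 <- V7 -> V9
  P2: V4 <- V3 -> V10 -> V9
  P3: V4 <- V3 -> V2 -> V9
That exhausts the simple backdoor paths. Count: 3.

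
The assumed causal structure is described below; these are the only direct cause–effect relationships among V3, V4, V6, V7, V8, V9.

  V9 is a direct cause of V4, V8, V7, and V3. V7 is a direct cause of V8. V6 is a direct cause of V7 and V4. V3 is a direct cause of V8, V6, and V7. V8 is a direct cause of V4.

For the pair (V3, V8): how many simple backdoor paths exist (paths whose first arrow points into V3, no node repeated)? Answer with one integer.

5

A backdoor path from V3 to V8 is any simple undirected path whose first edge points into V3 (i.e. leaves V3 via a parent).
Parents of V3: {V9}.
Enumerating:
  P1: V3 <- V9 -> V7 <- V6 -> V4 <- V8
  P2: V3 <- V9 -> V7 -> V8
  P3: V3 <- V9 -> V8
  P4: V3 <- V9 -> V4 <- V6 -> V7 -> V8
  P5: V3 <- V9 -> V4 <- V8
That exhausts the simple backdoor paths. Count: 5.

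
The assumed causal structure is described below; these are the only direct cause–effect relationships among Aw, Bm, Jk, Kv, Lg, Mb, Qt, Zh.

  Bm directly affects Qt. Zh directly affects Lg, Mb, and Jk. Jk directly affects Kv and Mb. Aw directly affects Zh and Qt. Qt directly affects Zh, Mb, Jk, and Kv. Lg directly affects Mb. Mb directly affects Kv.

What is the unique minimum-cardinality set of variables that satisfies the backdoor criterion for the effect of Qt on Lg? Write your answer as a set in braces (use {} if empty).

Variables eligible for adjustment (non-descendants of Qt, excluding Qt and Lg): {Aw, Bm}.
Backdoor paths from Qt to Lg:
  P1: Qt <- Aw -> Zh -> Lg
  P2: Qt <- Aw -> Zh -> Jk -> Mb <- Lg
  P3: Qt <- Aw -> Zh -> Jk -> Kv <- Mb <- Lg
  P4: Qt <- Aw -> Zh -> Mb <- Lg
The empty set is not sufficient: P1 (Qt <- Aw -> Zh -> Lg) has no collider blocking it and no conditioned non-collider, so it is open.
Try {Aw}:
  P1: blocked at fork node Aw ∈ conditioning set.
  P2: blocked at fork node Aw ∈ conditioning set.
  P3: blocked at fork node Aw ∈ conditioning set.
  P4: blocked at fork node Aw ∈ conditioning set.
{Aw} contains no descendant of Qt and blocks every backdoor path.
No other singleton works — e.g. {Bm} leaves P1 open — so {Aw} is the unique smallest valid adjustment set.

{Aw}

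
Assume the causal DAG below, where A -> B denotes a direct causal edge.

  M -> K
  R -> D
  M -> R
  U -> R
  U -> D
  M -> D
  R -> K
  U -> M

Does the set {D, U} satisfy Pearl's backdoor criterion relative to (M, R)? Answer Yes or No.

No

Backdoor paths from M to R (paths whose first edge points into M):
  P1: M <- U -> R
  P2: M <- U -> D <- R
Condition 1 (no descendant of M in the set): FAILS — D is a descendant of M.
Condition 2 (every backdoor path blocked by {D, U}):
  P1: blocked at fork node U ∈ conditioning set.
  P2: blocked at fork node U ∈ conditioning set.
{D, U} does not satisfy the backdoor criterion.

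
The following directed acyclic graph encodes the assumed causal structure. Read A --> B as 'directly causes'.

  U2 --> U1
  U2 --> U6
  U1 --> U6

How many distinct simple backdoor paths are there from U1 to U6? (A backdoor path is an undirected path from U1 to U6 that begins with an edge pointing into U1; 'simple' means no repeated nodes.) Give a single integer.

A backdoor path from U1 to U6 is any simple undirected path whose first edge points into U1 (i.e. leaves U1 via a parent).
Parents of U1: {U2}.
Enumerating:
  P1: U1 <- U2 -> U6
That exhausts the simple backdoor paths. Count: 1.

1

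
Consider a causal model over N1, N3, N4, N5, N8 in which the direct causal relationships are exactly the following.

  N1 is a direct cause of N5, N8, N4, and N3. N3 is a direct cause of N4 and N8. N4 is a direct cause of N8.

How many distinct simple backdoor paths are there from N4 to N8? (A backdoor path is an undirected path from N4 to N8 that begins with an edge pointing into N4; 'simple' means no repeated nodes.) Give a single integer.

A backdoor path from N4 to N8 is any simple undirected path whose first edge points into N4 (i.e. leaves N4 via a parent).
Parents of N4: {N1, N3}.
Enumerating:
  P1: N4 <- N1 -> N3 -> N8
  P2: N4 <- N1 -> N8
  P3: N4 <- N3 <- N1 -> N8
  P4: N4 <- N3 -> N8
That exhausts the simple backdoor paths. Count: 4.

4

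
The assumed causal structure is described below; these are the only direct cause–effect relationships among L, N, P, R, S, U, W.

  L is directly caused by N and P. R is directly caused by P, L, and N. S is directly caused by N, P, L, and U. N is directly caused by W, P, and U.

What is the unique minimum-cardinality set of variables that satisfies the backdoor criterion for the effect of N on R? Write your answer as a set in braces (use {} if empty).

{P}

Variables eligible for adjustment (non-descendants of N, excluding N and R): {P, U, W}.
Backdoor paths from N to R:
  P1: N <- P -> L -> R
  P2: N <- P -> S <- L -> R
  P3: N <- P -> R
  P4: N <- U -> S <- P -> L -> R
  P5: N <- U -> S <- P -> R
  P6: N <- U -> S <- L <- P -> R
  P7: N <- U -> S <- L -> R
The empty set is not sufficient: P1 (N <- P -> L -> R) has no collider blocking it and no conditioned non-collider, so it is open.
Try {P}:
  P1: blocked at fork node P ∈ conditioning set.
  P2: blocked at fork node P ∈ conditioning set.
  P3: blocked at fork node P ∈ conditioning set.
  P4: blocked at collider S (neither it nor any descendant is in the conditioning set).
  P5: blocked at collider S (neither it nor any descendant is in the conditioning set).
  P6: blocked at collider S (neither it nor any descendant is in the conditioning set).
  P7: blocked at collider S (neither it nor any descendant is in the conditioning set).
{P} contains no descendant of N and blocks every backdoor path.
No other singleton works — e.g. {U} leaves P1 open — so {P} is the unique smallest valid adjustment set.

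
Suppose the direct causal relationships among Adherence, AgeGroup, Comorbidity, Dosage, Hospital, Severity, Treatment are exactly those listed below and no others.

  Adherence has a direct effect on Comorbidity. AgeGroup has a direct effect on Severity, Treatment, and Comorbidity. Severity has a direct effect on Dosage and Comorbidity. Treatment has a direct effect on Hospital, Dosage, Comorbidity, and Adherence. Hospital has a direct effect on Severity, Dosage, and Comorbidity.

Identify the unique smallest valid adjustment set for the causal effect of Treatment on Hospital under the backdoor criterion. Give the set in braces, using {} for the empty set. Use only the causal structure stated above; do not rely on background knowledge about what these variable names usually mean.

{}

Variables eligible for adjustment (non-descendants of Treatment, excluding Treatment and Hospital): {AgeGroup}.
Backdoor paths from Treatment to Hospital:
  P1: Treatment <- AgeGroup -> Severity <- Hospital
  P2: Treatment <- AgeGroup -> Severity -> Dosage <- Hospital
  P3: Treatment <- AgeGroup -> Severity -> Comorbidity <- Hospital
  P4: Treatment <- AgeGroup -> Comorbidity <- Hospital
  P5: Treatment <- AgeGroup -> Comorbidity <- Severity <- Hospital
  P6: Treatment <- AgeGroup -> Comorbidity <- Severity -> Dosage <- Hospital
Each backdoor path contains an unconditioned collider, so every path is already blocked with the empty conditioning set:
  P1: blocked at collider Severity (neither it nor any descendant is in the conditioning set).
  P2: blocked at collider Dosage (neither it nor any descendant is in the conditioning set).
  P3: blocked at collider Comorbidity (neither it nor any descendant is in the conditioning set).
  P4: blocked at collider Comorbidity (neither it nor any descendant is in the conditioning set).
  P5: blocked at collider Comorbidity (neither it nor any descendant is in the conditioning set).
  P6: blocked at collider Comorbidity (neither it nor any descendant is in the conditioning set).
The empty set is therefore the unique smallest valid set.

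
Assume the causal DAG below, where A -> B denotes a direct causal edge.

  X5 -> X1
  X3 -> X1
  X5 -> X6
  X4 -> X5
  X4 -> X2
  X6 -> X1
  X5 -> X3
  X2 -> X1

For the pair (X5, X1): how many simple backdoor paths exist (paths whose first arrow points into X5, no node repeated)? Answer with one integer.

A backdoor path from X5 to X1 is any simple undirected path whose first edge points into X5 (i.e. leaves X5 via a parent).
Parents of X5: {X4}.
Enumerating:
  P1: X5 <- X4 -> X2 -> X1
That exhausts the simple backdoor paths. Count: 1.

1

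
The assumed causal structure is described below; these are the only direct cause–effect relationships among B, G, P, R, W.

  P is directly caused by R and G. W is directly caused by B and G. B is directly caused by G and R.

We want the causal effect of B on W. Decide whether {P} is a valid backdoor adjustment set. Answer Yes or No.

Backdoor paths from B to W (paths whose first edge points into B):
  P1: B <- R -> P <- G -> W
  P2: B <- G -> W
Condition 1 (no descendant of B in the set): holds — descendants of B are {W}; none are in {P}.
Condition 2 (every backdoor path blocked by {P}):
  P1: open — collider(s) P are conditioned on (or have a conditioned descendant) and no non-collider on the path is in the set.
  P2: open — no interior node is in the conditioning set.
{P} does not satisfy the backdoor criterion.

No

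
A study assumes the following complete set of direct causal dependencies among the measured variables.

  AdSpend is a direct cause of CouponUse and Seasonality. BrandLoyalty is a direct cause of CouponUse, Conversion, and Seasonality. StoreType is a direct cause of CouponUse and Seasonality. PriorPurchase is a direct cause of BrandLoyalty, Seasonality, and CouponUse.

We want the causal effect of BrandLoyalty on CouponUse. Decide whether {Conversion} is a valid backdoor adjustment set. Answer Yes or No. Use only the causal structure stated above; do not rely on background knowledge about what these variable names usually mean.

Backdoor paths from BrandLoyalty to CouponUse (paths whose first edge points into BrandLoyalty):
  P1: BrandLoyalty <- PriorPurchase -> CouponUse
  P2: BrandLoyalty <- PriorPurchase -> Seasonality <- StoreType -> CouponUse
  P3: BrandLoyalty <- PriorPurchase -> Seasonality <- AdSpend -> CouponUse
Condition 1 (no descendant of BrandLoyalty in the set): FAILS — Conversion is a descendant of BrandLoyalty.
Condition 2 (every backdoor path blocked by {Conversion}):
  P1: open — no interior node is in the conditioning set.
  P2: blocked at collider Seasonality (neither it nor any descendant is in the conditioning set).
  P3: blocked at collider Seasonality (neither it nor any descendant is in the conditioning set).
{Conversion} does not satisfy the backdoor criterion.

No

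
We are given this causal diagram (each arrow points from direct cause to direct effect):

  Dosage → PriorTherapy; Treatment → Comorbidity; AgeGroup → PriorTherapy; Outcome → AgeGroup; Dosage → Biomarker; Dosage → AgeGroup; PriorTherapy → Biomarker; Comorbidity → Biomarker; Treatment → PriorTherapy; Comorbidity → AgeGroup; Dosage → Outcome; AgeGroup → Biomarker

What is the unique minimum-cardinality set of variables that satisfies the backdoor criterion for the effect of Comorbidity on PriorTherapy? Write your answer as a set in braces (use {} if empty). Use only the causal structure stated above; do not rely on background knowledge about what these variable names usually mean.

Variables eligible for adjustment (non-descendants of Comorbidity, excluding Comorbidity and PriorTherapy): {Dosage, Outcome, Treatment}.
Backdoor paths from Comorbidity to PriorTherapy:
  P1: Comorbidity <- Treatment -> PriorTherapy
The empty set is not sufficient: P1 (Comorbidity <- Treatment -> PriorTherapy) has no collider blocking it and no conditioned non-collider, so it is open.
Try {Treatment}:
  P1: blocked at fork node Treatment ∈ conditioning set.
{Treatment} contains no descendant of Comorbidity and blocks every backdoor path.
No other singleton works — e.g. {Dosage} leaves P1 open — so {Treatment} is the unique smallest valid adjustment set.

{Treatment}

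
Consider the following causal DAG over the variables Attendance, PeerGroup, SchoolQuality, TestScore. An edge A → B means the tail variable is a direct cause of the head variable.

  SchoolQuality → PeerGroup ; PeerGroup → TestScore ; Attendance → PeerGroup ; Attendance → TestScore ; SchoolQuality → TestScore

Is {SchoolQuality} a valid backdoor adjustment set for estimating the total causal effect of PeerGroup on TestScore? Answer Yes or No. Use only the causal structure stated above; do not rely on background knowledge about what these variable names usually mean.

No

Backdoor paths from PeerGroup to TestScore (paths whose first edge points into PeerGroup):
  P1: PeerGroup <- SchoolQuality -> TestScore
  P2: PeerGroup <- Attendance -> TestScore
Condition 1 (no descendant of PeerGroup in the set): holds — descendants of PeerGroup are {TestScore}; none are in {SchoolQuality}.
Condition 2 (every backdoor path blocked by {SchoolQuality}):
  P1: blocked at fork node SchoolQuality ∈ conditioning set.
  P2: open — no interior node is in the conditioning set.
{SchoolQuality} does not satisfy the backdoor criterion.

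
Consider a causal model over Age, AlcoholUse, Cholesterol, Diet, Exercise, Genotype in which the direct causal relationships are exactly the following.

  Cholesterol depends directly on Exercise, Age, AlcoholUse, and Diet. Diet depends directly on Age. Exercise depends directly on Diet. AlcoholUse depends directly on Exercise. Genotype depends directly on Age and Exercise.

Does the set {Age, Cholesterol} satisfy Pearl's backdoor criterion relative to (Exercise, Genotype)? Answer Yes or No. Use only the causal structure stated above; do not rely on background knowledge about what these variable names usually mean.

Backdoor paths from Exercise to Genotype (paths whose first edge points into Exercise):
  P1: Exercise <- Diet <- Age -> Genotype
  P2: Exercise <- Diet -> Cholesterol <- Age -> Genotype
Condition 1 (no descendant of Exercise in the set): FAILS — Cholesterol is a descendant of Exercise.
Condition 2 (every backdoor path blocked by {Age, Cholesterol}):
  P1: blocked at fork node Age ∈ conditioning set.
  P2: blocked at fork node Age ∈ conditioning set.
{Age, Cholesterol} does not satisfy the backdoor criterion.

No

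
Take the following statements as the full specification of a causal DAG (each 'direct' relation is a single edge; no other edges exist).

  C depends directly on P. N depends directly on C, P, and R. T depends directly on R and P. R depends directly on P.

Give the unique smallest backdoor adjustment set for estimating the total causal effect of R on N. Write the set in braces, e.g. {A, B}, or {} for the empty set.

{P}

Variables eligible for adjustment (non-descendants of R, excluding R and N): {C, P}.
Backdoor paths from R to N:
  P1: R <- P -> C -> N
  P2: R <- P -> N
The empty set is not sufficient: P1 (R <- P -> C -> N) has no collider blocking it and no conditioned non-collider, so it is open.
Try {P}:
  P1: blocked at fork node P ∈ conditioning set.
  P2: blocked at fork node P ∈ conditioning set.
{P} contains no descendant of R and blocks every backdoor path.
No other singleton works — e.g. {C} leaves P2 open — so {P} is the unique smallest valid adjustment set.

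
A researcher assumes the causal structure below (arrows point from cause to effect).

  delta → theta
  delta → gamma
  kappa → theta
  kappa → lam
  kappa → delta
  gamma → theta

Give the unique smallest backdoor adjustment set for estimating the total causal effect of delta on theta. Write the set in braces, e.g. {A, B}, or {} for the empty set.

{kappa}

Variables eligible for adjustment (non-descendants of delta, excluding delta and theta): {kappa, lam}.
Backdoor paths from delta to theta:
  P1: delta <- kappa -> theta
The empty set is not sufficient: P1 (delta <- kappa -> theta) has no collider blocking it and no conditioned non-collider, so it is open.
Try {kappa}:
  P1: blocked at fork node kappa ∈ conditioning set.
{kappa} contains no descendant of delta and blocks every backdoor path.
No other singleton works — e.g. {lam} leaves P1 open — so {kappa} is the unique smallest valid adjustment set.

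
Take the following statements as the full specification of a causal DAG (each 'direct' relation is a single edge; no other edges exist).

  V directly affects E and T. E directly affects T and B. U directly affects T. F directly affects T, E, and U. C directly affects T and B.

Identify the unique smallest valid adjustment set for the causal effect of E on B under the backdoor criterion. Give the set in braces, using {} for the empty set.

{}

Variables eligible for adjustment (non-descendants of E, excluding E and B): {C, F, U, V}.
Backdoor paths from E to B:
  P1: E <- F -> U -> T <- C -> B
  P2: E <- F -> T <- C -> B
  P3: E <- V -> T <- C -> B
Each backdoor path contains an unconditioned collider, so every path is already blocked with the empty conditioning set:
  P1: blocked at collider T (neither it nor any descendant is in the conditioning set).
  P2: blocked at collider T (neither it nor any descendant is in the conditioning set).
  P3: blocked at collider T (neither it nor any descendant is in the conditioning set).
The empty set is therefore the unique smallest valid set.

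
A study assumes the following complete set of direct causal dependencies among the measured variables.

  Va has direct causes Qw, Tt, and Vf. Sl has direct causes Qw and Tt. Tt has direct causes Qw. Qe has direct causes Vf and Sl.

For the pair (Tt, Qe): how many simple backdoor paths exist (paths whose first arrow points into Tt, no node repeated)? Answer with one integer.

2

A backdoor path from Tt to Qe is any simple undirected path whose first edge points into Tt (i.e. leaves Tt via a parent).
Parents of Tt: {Qw}.
Enumerating:
  P1: Tt <- Qw -> Sl -> Qe
  P2: Tt <- Qw -> Va <- Vf -> Qe
That exhausts the simple backdoor paths. Count: 2.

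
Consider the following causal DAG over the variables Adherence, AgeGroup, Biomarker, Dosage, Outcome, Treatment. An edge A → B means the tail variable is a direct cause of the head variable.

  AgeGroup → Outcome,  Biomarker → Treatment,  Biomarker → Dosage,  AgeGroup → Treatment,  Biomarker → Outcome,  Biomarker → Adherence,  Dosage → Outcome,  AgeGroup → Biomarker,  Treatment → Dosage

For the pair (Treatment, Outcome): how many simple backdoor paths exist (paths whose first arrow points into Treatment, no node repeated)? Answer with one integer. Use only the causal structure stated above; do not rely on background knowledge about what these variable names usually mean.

A backdoor path from Treatment to Outcome is any simple undirected path whose first edge points into Treatment (i.e. leaves Treatment via a parent).
Parents of Treatment: {AgeGroup, Biomarker}.
Enumerating:
  P1: Treatment <- AgeGroup -> Biomarker -> Dosage -> Outcome
  P2: Treatment <- AgeGroup -> Biomarker -> Outcome
  P3: Treatment <- AgeGroup -> Outcome
  P4: Treatment <- Biomarker <- AgeGroup -> Outcome
  P5: Treatment <- Biomarker -> Dosage -> Outcome
  P6: Treatment <- Biomarker -> Outcome
That exhausts the simple backdoor paths. Count: 6.

6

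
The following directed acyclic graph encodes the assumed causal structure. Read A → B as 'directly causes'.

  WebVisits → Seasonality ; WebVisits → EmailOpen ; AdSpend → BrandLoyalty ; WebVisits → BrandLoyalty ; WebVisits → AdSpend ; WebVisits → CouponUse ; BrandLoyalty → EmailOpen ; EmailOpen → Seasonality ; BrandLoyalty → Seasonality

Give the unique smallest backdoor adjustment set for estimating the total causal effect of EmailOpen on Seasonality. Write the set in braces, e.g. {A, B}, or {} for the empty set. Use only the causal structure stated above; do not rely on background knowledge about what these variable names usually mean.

Variables eligible for adjustment (non-descendants of EmailOpen, excluding EmailOpen and Seasonality): {AdSpend, BrandLoyalty, CouponUse, WebVisits}.
Backdoor paths from EmailOpen to Seasonality:
  P1: EmailOpen <- WebVisits -> AdSpend -> BrandLoyalty -> Seasonality
  P2: EmailOpen <- WebVisits -> BrandLoyalty -> Seasonality
  P3: EmailOpen <- WebVisits -> Seasonality
  P4: EmailOpen <- BrandLoyalty <- WebVisits -> Seasonality
  P5: EmailOpen <- BrandLoyalty <- AdSpend <- WebVisits -> Seasonality
  P6: EmailOpen <- BrandLoyalty -> Seasonality
The empty set is not sufficient: P1 (EmailOpen <- WebVisits -> AdSpend -> BrandLoyalty -> Seasonality) has no collider blocking it and no conditioned non-collider, so it is open.
Try {BrandLoyalty, WebVisits}:
  P1: blocked at fork node WebVisits ∈ conditioning set.
  P2: blocked at fork node WebVisits ∈ conditioning set.
  P3: blocked at fork node WebVisits ∈ conditioning set.
  P4: blocked at chain node BrandLoyalty ∈ conditioning set.
  P5: blocked at chain node BrandLoyalty ∈ conditioning set.
  P6: blocked at fork node BrandLoyalty ∈ conditioning set.
{BrandLoyalty, WebVisits} contains no descendant of EmailOpen and blocks every backdoor path.
Every element of {BrandLoyalty, WebVisits} is needed (dropping BrandLoyalty leaves P6 open; dropping WebVisits leaves P3 open), so no proper subset is valid.
Among all size-2 subsets of the eligible variables, only {BrandLoyalty, WebVisits} blocks every backdoor path, so it is the unique smallest valid adjustment set.

{BrandLoyalty, WebVisits}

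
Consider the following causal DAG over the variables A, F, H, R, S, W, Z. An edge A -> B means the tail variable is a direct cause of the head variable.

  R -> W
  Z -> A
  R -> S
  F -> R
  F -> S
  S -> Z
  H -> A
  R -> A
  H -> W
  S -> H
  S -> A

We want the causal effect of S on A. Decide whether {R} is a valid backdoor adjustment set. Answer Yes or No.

Backdoor paths from S to A (paths whose first edge points into S):
  P1: S <- F -> R -> W <- H -> A
  P2: S <- F -> R -> A
  P3: S <- R -> W <- H -> A
  P4: S <- R -> A
Condition 1 (no descendant of S in the set): holds — descendants of S are {A, H, W, Z}; none are in {R}.
Condition 2 (every backdoor path blocked by {R}):
  P1: blocked at chain node R ∈ conditioning set.
  P2: blocked at chain node R ∈ conditioning set.
  P3: blocked at fork node R ∈ conditioning set.
  P4: blocked at fork node R ∈ conditioning set.
{R} satisfies the backdoor criterion.

Yes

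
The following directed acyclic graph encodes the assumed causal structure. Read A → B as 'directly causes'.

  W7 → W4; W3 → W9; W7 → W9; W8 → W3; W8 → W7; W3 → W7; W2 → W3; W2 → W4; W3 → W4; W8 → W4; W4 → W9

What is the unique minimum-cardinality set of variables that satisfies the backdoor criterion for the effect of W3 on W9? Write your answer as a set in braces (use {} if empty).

Variables eligible for adjustment (non-descendants of W3, excluding W3 and W9): {W2, W8}.
Backdoor paths from W3 to W9:
  P1: W3 <- W8 -> W7 -> W4 -> W9
  P2: W3 <- W8 -> W7 -> W9
  P3: W3 <- W8 -> W4 <- W7 -> W9
  P4: W3 <- W8 -> W4 -> W9
  P5: W3 <- W2 -> W4 <- W8 -> W7 -> W9
  P6: W3 <- W2 -> W4 <- W7 -> W9
  P7: W3 <- W2 -> W4 -> W9
The empty set is not sufficient: P1 (W3 <- W8 -> W7 -> W4 -> W9) has no collider blocking it and no conditioned non-collider, so it is open.
Try {W2, W8}:
  P1: blocked at fork node W8 ∈ conditioning set.
  P2: blocked at fork node W8 ∈ conditioning set.
  P3: blocked at fork node W8 ∈ conditioning set.
  P4: blocked at fork node W8 ∈ conditioning set.
  P5: blocked at fork node W2 ∈ conditioning set.
  P6: blocked at fork node W2 ∈ conditioning set.
  P7: blocked at fork node W2 ∈ conditioning set.
{W2, W8} contains no descendant of W3 and blocks every backdoor path.
Every element of {W2, W8} is needed (dropping W2 leaves P7 open; dropping W8 leaves P1 open), so no proper subset is valid.
Among all size-2 subsets of the eligible variables, only {W2, W8} blocks every backdoor path, so it is the unique smallest valid adjustment set.

{W2, W8}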